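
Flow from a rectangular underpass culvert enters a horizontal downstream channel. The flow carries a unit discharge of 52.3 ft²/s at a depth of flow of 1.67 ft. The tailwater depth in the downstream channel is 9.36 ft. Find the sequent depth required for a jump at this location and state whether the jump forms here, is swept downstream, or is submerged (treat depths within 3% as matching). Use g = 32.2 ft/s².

V₁ = q/y₁ = 52.3/1.67 = 31.3 ft/s. Fr₁ = V₁/√(g·y₁) = 31.3/√(32.2×1.67) = 4.27.
By Bélanger, y₂/y₁ = ½[√(1 + 8Fr₁²) − 1] = ½[√146.9 − 1] = 5.56.
y₂ = 5.56 × 1.67 = 9.29 ft.
Tailwater y_tw = 9.36 ft: y_tw ≈ y₂, so the jump forms here.

y₂ = 9.29 ft; the jump forms here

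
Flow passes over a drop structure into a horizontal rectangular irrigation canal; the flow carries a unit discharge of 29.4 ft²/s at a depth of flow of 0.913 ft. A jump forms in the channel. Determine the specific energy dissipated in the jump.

V₁ = q/y₁ = 29.4/0.913 = 32.2 ft/s. Fr₁ = V₁/√(g·y₁) = 32.2/√(32.2×0.913) = 5.94.
Bélanger equation: y₂/y₁ = ½[√(1 + 8Fr₁²) − 1] = ½[√283.2 − 1] = 7.91.
y₂ = 7.91 × 0.913 = 7.23 ft.
Head loss: ΔE = (y₂ − y₁)³/(4y₁y₂) = (7.23 − 0.913)³/(4×0.913×7.23) = 252/26.4 = 9.53 ft.

ΔE = 9.53 ft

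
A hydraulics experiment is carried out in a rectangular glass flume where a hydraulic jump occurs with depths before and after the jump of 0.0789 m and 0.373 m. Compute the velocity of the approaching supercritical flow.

V₁ = 3.24 m/s

For a rectangular channel the momentum equation gives q² = ½·g·y₁·y₂·(y₁ + y₂) = ½×9.81×0.0789×0.373×0.452 = 0.0652.
q = √0.0652 = 0.255 m²/s.
V₁ = q/y₁ = 0.255/0.0789 = 3.24 m/s.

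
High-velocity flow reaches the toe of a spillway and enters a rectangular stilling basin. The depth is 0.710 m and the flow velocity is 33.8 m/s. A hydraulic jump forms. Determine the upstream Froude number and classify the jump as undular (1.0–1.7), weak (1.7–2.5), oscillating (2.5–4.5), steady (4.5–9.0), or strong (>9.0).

Fr₁ = 12.8; strong jump

Fr₁ = V₁/√(g·y₁) = 33.8/√(9.81×0.710) = 12.8.
Fr₁ = 12.8 lies in the strong range.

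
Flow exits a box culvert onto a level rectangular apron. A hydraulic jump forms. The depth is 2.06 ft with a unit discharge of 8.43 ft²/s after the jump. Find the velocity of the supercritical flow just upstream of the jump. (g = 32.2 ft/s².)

V₁ = 11.1 ft/s

V₂ = q/y₂ = 8.43/2.06 = 4.09 ft/s; Fr₂ = V₂/√(g·y₂) = 0.502.
Applying the sequent-depth relation in reverse, y₁/y₂ = ½[√(1 + 8Fr₂²) − 1] = ½[√3.020 − 1] = 0.369.
y₁ = 0.369 × 2.06 = 0.760 ft.
V₁ = q/y₁ = 8.43/0.760 = 11.1 ft/s.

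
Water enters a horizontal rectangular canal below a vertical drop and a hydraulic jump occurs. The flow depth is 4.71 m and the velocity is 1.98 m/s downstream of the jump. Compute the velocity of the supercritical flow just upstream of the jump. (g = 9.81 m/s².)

Fr₂ = V₂/√(g·y₂) = 1.98/√(9.81×4.71) = 0.291.
From the momentum equation (using Fr₂), y₁/y₂ = ½[√(1 + 8Fr₂²) − 1] = ½[√1.679 − 1] = 0.148.
y₁ = 0.148 × 4.71 = 0.696 m.
V₁ = q/y₁ = 9.33/0.696 = 13.4 m/s.

V₁ = 13.4 m/s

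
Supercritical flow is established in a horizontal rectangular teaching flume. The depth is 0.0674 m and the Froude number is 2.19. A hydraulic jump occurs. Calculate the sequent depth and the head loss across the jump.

y₂ = 0.178 m; ΔE = 0.0280 m

Fr₁ = 2.19 (given).
Sequent-depth ratio: y₂/y₁ = ½[√(1 + 8Fr₁²) − 1] = ½[√39.37 − 1] = 2.64.
y₂ = 2.64 × 0.0674 = 0.178 m.
Head loss: ΔE = (y₂ − y₁)³/(4y₁y₂) = (0.178 − 0.0674)³/(4×0.0674×0.178) = 0.00134/0.0479 = 0.0280 m.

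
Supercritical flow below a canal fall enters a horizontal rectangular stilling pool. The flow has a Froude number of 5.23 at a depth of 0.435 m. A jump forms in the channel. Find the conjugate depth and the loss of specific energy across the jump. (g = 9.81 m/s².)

Fr₁ = 5.23 (given).
Bélanger equation: y₂/y₁ = ½[√(1 + 8Fr₁²) − 1] = ½[√219.8 − 1] = 6.91.
y₂ = 6.91 × 0.435 = 3.01 m.
V₁ = Fr₁·√(g·y₁) = 5.23×√(9.81×0.435) = 10.8 m/s; q = V₁·y₁ = 4.70 m²/s. V₂ = q/y₂ = 4.70/3.01 = 1.56 m/s. E₁ = y₁ + V₁²/2g = 6.38 m; E₂ = y₂ + V₂²/2g = 3.13 m. ΔE = E₁ − E₂ = 3.25 m.

y₂ = 3.01 m; ΔE = 3.25 m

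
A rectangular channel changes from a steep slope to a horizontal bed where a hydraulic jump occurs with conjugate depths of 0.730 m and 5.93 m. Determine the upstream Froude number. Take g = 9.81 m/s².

Fr₁ = 6.09

For a rectangular channel the momentum equation gives q² = ½·g·y₁·y₂·(y₁ + y₂) = ½×9.81×0.730×5.93×6.66 = 141.
q = √141 = 11.9 m²/s.
V₁ = q/y₁ = 16.3 m/s; Fr₁ = V₁/√(g·y₁) = 6.09.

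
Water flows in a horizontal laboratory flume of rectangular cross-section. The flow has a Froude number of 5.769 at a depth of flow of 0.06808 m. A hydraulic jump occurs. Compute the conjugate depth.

y₂ = 0.5224 m

Fr₁ = 5.769 (given).
Conjugate-depth relation: y₂/y₁ = ½[√(1 + 8Fr₁²) − 1] = ½[√267.25 − 1] = 7.674.
y₂ = 7.674 × 0.06808 = 0.5224 m.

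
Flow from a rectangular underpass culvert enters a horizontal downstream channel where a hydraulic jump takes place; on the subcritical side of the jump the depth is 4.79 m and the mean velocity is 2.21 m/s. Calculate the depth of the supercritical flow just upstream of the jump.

Fr₂ = V₂/√(g·y₂) = 2.21/√(9.81×4.79) = 0.322.
Since the conjugate-depth ratio holds either way, y₁/y₂ = ½[√(1 + 8Fr₂²) − 1] = ½[√1.832 − 1] = 0.177.
y₁ = 0.177 × 4.79 = 0.846 m.

y₁ = 0.846 m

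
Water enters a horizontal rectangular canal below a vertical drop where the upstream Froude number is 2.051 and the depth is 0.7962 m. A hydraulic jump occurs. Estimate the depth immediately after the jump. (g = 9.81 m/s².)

Fr₁ = 2.051 (given).
Conjugate-depth relation: y₂/y₁ = ½[√(1 + 8Fr₁²) − 1] = ½[√34.653 − 1] = 2.443.
y₂ = 2.443 × 0.7962 = 1.945 m.

y₂ = 1.945 m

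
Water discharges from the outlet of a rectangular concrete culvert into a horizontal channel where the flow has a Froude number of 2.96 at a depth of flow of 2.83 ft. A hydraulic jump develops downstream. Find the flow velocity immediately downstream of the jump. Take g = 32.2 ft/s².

Fr₁ = 2.96 (given).
Conjugate-depth relation: y₂/y₁ = ½[√(1 + 8Fr₁²) − 1] = ½[√71.09 − 1] = 3.72.
y₂ = 3.72 × 2.83 = 10.5 ft.
V₁ = Fr₁·√(g·y₁) = 2.96×√(32.2×2.83) = 28.3 ft/s; q = V₁·y₁ = 80.0 ft²/s.
V₂ = q/y₂ = 80.0/10.5 = 7.60 ft/s.

V₂ = 7.60 ft/s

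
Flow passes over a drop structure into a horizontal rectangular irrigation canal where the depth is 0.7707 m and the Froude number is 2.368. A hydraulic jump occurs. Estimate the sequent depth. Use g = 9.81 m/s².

y₂ = 2.224 m

Fr₁ = 2.368 (given).
From the momentum equation for a rectangular channel, y₂/y₁ = ½[√(1 + 8Fr₁²) − 1] = ½[√45.859 − 1] = 2.886.
y₂ = 2.886 × 0.7707 = 2.224 m.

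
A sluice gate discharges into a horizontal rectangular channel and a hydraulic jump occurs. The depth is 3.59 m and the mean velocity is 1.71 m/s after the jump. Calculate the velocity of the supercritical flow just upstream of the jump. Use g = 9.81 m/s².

V₁ = 11.8 m/s

Fr₂ = V₂/√(g·y₂) = 1.71/√(9.81×3.59) = 0.288.
Since the conjugate-depth ratio holds either way, y₁/y₂ = ½[√(1 + 8Fr₂²) − 1] = ½[√1.664 − 1] = 0.145.
y₁ = 0.145 × 3.59 = 0.521 m.
V₁ = q/y₁ = 6.14/0.521 = 11.8 m/s.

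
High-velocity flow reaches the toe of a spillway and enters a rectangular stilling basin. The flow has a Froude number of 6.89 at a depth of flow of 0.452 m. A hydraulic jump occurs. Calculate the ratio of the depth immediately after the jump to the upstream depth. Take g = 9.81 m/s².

y₂/y₁ = 9.26

Fr₁ = 6.89 (given).
Sequent-depth ratio: y₂/y₁ = ½[√(1 + 8Fr₁²) − 1] = ½[√380.8 − 1] = 9.26.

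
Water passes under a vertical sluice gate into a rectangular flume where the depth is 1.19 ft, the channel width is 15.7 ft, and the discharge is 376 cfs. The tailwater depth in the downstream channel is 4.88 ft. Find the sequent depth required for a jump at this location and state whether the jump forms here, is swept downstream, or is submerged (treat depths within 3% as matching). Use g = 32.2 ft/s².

y₂ = 4.91 ft; the jump forms here

q = Q/b = 376/15.7 = 23.9 ft²/s; V₁ = q/y₁ = 20.1 ft/s. Fr₁ = V₁/√(g·y₁) = 3.25.
Bélanger equation: y₂/y₁ = ½[√(1 + 8Fr₁²) − 1] = ½[√85.56 − 1] = 4.12.
y₂ = 4.12 × 1.19 = 4.91 ft.
Tailwater y_tw = 4.88 ft: y_tw ≈ y₂, so the jump forms here.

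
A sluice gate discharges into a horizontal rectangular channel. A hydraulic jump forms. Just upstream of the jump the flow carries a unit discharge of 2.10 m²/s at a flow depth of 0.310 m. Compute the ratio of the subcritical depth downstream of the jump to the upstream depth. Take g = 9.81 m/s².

y₂/y₁ = 5.02

V₁ = q/y₁ = 2.10/0.310 = 6.77 m/s. Fr₁ = V₁/√(g·y₁) = 6.77/√(9.81×0.310) = 3.88.
Sequent-depth ratio: y₂/y₁ = ½[√(1 + 8Fr₁²) − 1] = ½[√121.7 − 1] = 5.02.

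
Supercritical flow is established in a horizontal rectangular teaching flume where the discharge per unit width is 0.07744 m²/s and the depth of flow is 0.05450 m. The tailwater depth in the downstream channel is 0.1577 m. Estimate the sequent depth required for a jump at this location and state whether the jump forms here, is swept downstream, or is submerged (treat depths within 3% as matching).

y₂ = 0.1250 m; the jump is submerged

V₁ = q/y₁ = 0.07744/0.05450 = 1.421 m/s. Fr₁ = V₁/√(g·y₁) = 1.421/√(9.81×0.05450) = 1.943.
Conjugate-depth relation: y₂/y₁ = ½[√(1 + 8Fr₁²) − 1] = ½[√31.211 − 1] = 2.293.
y₂ = 2.293 × 0.05450 = 0.1250 m.
Tailwater y_tw = 0.1577 m: y_tw > y₂, so the jump is submerged.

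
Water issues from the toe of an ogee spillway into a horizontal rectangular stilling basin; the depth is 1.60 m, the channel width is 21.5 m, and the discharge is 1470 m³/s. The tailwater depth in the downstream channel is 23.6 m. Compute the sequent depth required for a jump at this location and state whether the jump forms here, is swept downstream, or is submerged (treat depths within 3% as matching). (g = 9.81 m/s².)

y₂ = 23.6 m; the jump forms here

q = Q/b = 1470/21.5 = 68.4 m²/s; V₁ = q/y₁ = 42.7 m/s. Fr₁ = V₁/√(g·y₁) = 10.8.
Bélanger equation: y₂/y₁ = ½[√(1 + 8Fr₁²) − 1] = ½[√931.7 − 1] = 14.8.
y₂ = 14.8 × 1.60 = 23.6 m.
Tailwater y_tw = 23.6 m: y_tw ≈ y₂, so the jump forms here.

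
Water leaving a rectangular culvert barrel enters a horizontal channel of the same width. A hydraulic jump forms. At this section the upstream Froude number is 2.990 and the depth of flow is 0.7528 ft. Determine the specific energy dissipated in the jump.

ΔE = 1.051 ft

Fr₁ = 2.990 (given).
Bélanger equation: y₂/y₁ = ½[√(1 + 8Fr₁²) − 1] = ½[√72.521 − 1] = 3.758.
y₂ = 3.758 × 0.7528 = 2.829 ft.
V₁ = Fr₁·√(g·y₁) = 2.990×√(32.2×0.7528) = 14.72 ft/s; q = V₁·y₁ = 11.08 ft²/s. V₂ = q/y₂ = 11.08/2.829 = 3.917 ft/s. E₁ = y₁ + V₁²/2g = 4.118 ft; E₂ = y₂ + V₂²/2g = 3.067 ft. ΔE = E₁ − E₂ = 1.051 ft.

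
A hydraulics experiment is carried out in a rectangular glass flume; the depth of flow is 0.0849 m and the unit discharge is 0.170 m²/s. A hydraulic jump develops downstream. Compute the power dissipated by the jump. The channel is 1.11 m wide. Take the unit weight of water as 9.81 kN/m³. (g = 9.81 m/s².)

P = 0.0659 kW

V₁ = q/y₁ = 0.170/0.0849 = 2.00 m/s. Fr₁ = V₁/√(g·y₁) = 2.00/√(9.81×0.0849) = 2.19.
Bélanger equation: y₂/y₁ = ½[√(1 + 8Fr₁²) − 1] = ½[√39.51 − 1] = 2.64.
y₂ = 2.64 × 0.0849 = 0.224 m.
Head loss: ΔE = (y₂ − y₁)³/(4y₁y₂) = (0.224 − 0.0849)³/(4×0.0849×0.224) = 0.00271/0.0762 = 0.0356 m.
Q = q·b = 0.170 × 1.11 = 0.189 m³/s. P = γ·Q·ΔE = 9.81 × 0.189 × 0.0356 = 0.0659 kW.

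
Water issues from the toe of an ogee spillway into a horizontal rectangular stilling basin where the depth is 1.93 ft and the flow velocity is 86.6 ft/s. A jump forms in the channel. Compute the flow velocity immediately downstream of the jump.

Fr₁ = V₁/√(g·y₁) = 86.6/√(32.2×1.93) = 11.0.
Conjugate-depth relation: y₂/y₁ = ½[√(1 + 8Fr₁²) − 1] = ½[√966.4 − 1] = 15.0.
y₂ = 15.0 × 1.93 = 29.0 ft.
q = V₁·y₁ = 86.6 × 1.93 = 167 ft²/s.
V₂ = q/y₂ = 167/29.0 = 5.76 ft/s.

V₂ = 5.76 ft/s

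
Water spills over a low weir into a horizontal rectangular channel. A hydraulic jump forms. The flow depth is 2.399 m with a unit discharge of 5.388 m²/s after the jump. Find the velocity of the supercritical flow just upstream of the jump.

V₁ = 6.936 m/s

V₂ = q/y₂ = 5.388/2.399 = 2.246 m/s; Fr₂ = V₂/√(g·y₂) = 0.4630.
The Bélanger relation is symmetric: y₁/y₂ = ½[√(1 + 8Fr₂²) − 1] = ½[√2.7147 − 1] = 0.3238.
y₁ = 0.3238 × 2.399 = 0.7768 m.
V₁ = q/y₁ = 5.388/0.7768 = 6.936 m/s.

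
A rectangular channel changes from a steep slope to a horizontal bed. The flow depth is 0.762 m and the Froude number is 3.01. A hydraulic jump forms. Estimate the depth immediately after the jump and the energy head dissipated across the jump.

Fr₁ = 3.01 (given).
Bélanger equation: y₂/y₁ = ½[√(1 + 8Fr₁²) − 1] = ½[√73.48 − 1] = 3.79.
y₂ = 3.79 × 0.762 = 2.88 m.
Head loss: ΔE = (y₂ − y₁)³/(4y₁y₂) = (2.88 − 0.762)³/(4×0.762×2.88) = 9.57/8.79 = 1.09 m.

y₂ = 2.88 m; ΔE = 1.09 m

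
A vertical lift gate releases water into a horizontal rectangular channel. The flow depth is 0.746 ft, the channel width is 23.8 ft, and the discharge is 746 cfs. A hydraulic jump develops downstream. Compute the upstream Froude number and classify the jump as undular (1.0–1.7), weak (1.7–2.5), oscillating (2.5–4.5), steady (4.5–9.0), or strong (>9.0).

Fr₁ = 8.57; steady jump

q = Q/b = 746/23.8 = 31.3 ft²/s; V₁ = q/y₁ = 42.0 ft/s. Fr₁ = V₁/√(g·y₁) = 8.57.
Fr₁ = 8.57 lies in the steady range.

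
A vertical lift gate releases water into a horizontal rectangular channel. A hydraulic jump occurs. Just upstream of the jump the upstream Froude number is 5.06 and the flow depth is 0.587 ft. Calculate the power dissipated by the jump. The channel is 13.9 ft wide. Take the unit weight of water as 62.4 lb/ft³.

P = 81.8 hp

Fr₁ = 5.06 (given).
Sequent-depth ratio: y₂/y₁ = ½[√(1 + 8Fr₁²) − 1] = ½[√205.8 − 1] = 6.67.
y₂ = 6.67 × 0.587 = 3.92 ft.
Head loss: ΔE = (y₂ − y₁)³/(4y₁y₂) = (3.92 − 0.587)³/(4×0.587×3.92) = 36.9/9.20 = 4.02 ft.
V₁ = Fr₁·√(g·y₁) = 5.06×√(32.2×0.587) = 22.0 ft/s; q = V₁·y₁ = 12.9 ft²/s. Q = q·b = 12.9 × 13.9 = 179 cfs. P = γ·Q·ΔE/550 = 62.4 × 179 × 4.02 / 550 = 81.8 hp.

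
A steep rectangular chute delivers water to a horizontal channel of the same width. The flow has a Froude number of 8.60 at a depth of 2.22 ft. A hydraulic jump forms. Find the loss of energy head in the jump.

ΔE = 57.8 ft

Fr₁ = 8.60 (given).
From the momentum equation for a rectangular channel, y₂/y₁ = ½[√(1 + 8Fr₁²) − 1] = ½[√592.7 − 1] = 11.7.
y₂ = 11.7 × 2.22 = 25.9 ft.
Head loss: ΔE = (y₂ − y₁)³/(4y₁y₂) = (25.9 − 2.22)³/(4×2.22×25.9) = 13300/230 = 57.8 ft.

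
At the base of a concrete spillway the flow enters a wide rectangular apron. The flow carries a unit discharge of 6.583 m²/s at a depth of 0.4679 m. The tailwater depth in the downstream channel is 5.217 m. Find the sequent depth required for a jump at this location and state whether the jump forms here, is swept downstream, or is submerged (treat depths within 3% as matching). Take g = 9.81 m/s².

y₂ = 4.118 m; the jump is submerged

V₁ = q/y₁ = 6.583/0.4679 = 14.07 m/s. Fr₁ = V₁/√(g·y₁) = 14.07/√(9.81×0.4679) = 6.567.
By Bélanger, y₂/y₁ = ½[√(1 + 8Fr₁²) − 1] = ½[√345.99 − 1] = 8.800.
y₂ = 8.800 × 0.4679 = 4.118 m.
Tailwater y_tw = 5.217 m: y_tw > y₂, so the jump is submerged.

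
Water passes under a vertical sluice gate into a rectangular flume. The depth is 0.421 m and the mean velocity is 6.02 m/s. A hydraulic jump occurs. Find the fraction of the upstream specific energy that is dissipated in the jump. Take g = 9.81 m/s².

ΔE/E₁ = 0.251 (25.1%)

Fr₁ = V₁/√(g·y₁) = 6.02/√(9.81×0.421) = 2.96.
Conjugate-depth relation: y₂/y₁ = ½[√(1 + 8Fr₁²) − 1] = ½[√71.20 − 1] = 3.72.
y₂ = 3.72 × 0.421 = 1.57 m.
E₁ = y₁ + V₁²/2g = 2.27 m. ΔE = (y₂ − y₁)³/(4y₁y₂) = 0.569 m. ΔE/E₁ = 0.569/2.27 = 0.251.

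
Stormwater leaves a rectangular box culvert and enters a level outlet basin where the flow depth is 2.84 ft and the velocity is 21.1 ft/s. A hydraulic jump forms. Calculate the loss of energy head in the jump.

Fr₁ = V₁/√(g·y₁) = 21.1/√(32.2×2.84) = 2.21.
Bélanger equation: y₂/y₁ = ½[√(1 + 8Fr₁²) − 1] = ½[√39.95 − 1] = 2.66.
y₂ = 2.66 × 2.84 = 7.55 ft.
Head loss: ΔE = (y₂ − y₁)³/(4y₁y₂) = (7.55 − 2.84)³/(4×2.84×7.55) = 105/85.8 = 1.22 ft.

ΔE = 1.22 ft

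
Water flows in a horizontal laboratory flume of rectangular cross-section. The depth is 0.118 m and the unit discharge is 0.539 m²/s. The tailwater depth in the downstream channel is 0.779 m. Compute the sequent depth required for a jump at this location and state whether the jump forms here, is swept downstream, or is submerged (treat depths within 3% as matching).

y₂ = 0.652 m; the jump is submerged

V₁ = q/y₁ = 0.539/0.118 = 4.57 m/s. Fr₁ = V₁/√(g·y₁) = 4.57/√(9.81×0.118) = 4.25.
Conjugate-depth relation: y₂/y₁ = ½[√(1 + 8Fr₁²) − 1] = ½[√145.2 − 1] = 5.52.
y₂ = 5.52 × 0.118 = 0.652 m.
Tailwater y_tw = 0.779 m: y_tw > y₂, so the jump is submerged.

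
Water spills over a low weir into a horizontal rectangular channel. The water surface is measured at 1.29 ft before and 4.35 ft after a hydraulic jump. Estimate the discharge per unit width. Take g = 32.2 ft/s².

For a rectangular channel the momentum equation gives q² = ½·g·y₁·y₂·(y₁ + y₂) = ½×32.2×1.29×4.35×5.64 = 510.
q = √510 = 22.6 ft²/s.

q = 22.6 ft²/s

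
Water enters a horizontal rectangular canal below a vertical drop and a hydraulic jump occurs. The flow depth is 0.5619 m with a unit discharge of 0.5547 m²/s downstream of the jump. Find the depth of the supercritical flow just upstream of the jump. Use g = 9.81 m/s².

V₂ = q/y₂ = 0.5547/0.5619 = 0.9872 m/s; Fr₂ = V₂/√(g·y₂) = 0.4205.
From the momentum equation (using Fr₂), y₁/y₂ = ½[√(1 + 8Fr₂²) − 1] = ½[√2.4144 − 1] = 0.2769.
y₁ = 0.2769 × 0.5619 = 0.1556 m.

y₁ = 0.1556 m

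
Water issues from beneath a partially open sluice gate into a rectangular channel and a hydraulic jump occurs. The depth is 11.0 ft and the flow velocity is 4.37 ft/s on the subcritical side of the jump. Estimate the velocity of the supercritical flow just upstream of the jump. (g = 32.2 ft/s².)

Fr₂ = V₂/√(g·y₂) = 4.37/√(32.2×11.0) = 0.232.
From the momentum equation (using Fr₂), y₁/y₂ = ½[√(1 + 8Fr₂²) − 1] = ½[√1.431 − 1] = 0.0982.
y₁ = 0.0982 × 11.0 = 1.08 ft.
V₁ = q/y₁ = 48.1/1.08 = 44.5 ft/s.

V₁ = 44.5 ft/s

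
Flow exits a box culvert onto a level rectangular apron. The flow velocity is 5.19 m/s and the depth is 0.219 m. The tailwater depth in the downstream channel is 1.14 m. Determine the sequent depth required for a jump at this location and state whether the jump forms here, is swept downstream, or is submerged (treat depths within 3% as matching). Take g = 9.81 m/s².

Fr₁ = V₁/√(g·y₁) = 5.19/√(9.81×0.219) = 3.54.
Sequent-depth ratio: y₂/y₁ = ½[√(1 + 8Fr₁²) − 1] = ½[√101.3 − 1] = 4.53.
y₂ = 4.53 × 0.219 = 0.993 m.
Tailwater y_tw = 1.14 m: y_tw > y₂, so the jump is submerged.

y₂ = 0.993 m; the jump is submerged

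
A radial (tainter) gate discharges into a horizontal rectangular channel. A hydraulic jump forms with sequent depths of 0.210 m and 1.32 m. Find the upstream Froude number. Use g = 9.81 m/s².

Fr₁ = 4.79

For a rectangular channel the momentum equation gives q² = ½·g·y₁·y₂·(y₁ + y₂) = ½×9.81×0.210×1.32×1.53 = 2.08.
q = √2.08 = 1.44 m²/s.
V₁ = q/y₁ = 6.87 m/s; Fr₁ = V₁/√(g·y₁) = 4.79.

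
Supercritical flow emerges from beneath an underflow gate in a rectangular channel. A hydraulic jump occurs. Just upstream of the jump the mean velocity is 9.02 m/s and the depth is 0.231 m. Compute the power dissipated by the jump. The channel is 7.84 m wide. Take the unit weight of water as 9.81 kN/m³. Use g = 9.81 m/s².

Fr₁ = V₁/√(g·y₁) = 9.02/√(9.81×0.231) = 5.99.
By Bélanger, y₂/y₁ = ½[√(1 + 8Fr₁²) − 1] = ½[√288.2 − 1] = 7.99.
y₂ = 7.99 × 0.231 = 1.85 m.
q = V₁·y₁ = 9.02 × 0.231 = 2.08 m²/s. V₂ = q/y₂ = 2.08/1.85 = 1.13 m/s. E₁ = y₁ + V₁²/2g = 4.38 m; E₂ = y₂ + V₂²/2g = 1.91 m. ΔE = E₁ − E₂ = 2.47 m.
Q = q·b = 2.08 × 7.84 = 16.3 m³/s. P = γ·Q·ΔE = 9.81 × 16.3 × 2.47 = 395 kW.

P = 395 kW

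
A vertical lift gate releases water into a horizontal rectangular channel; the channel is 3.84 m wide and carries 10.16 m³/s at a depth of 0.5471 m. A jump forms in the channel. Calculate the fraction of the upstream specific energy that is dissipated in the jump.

q = Q/b = 10.16/3.84 = 2.646 m²/s; V₁ = q/y₁ = 4.836 m/s. Fr₁ = V₁/√(g·y₁) = 2.088.
Sequent-depth ratio: y₂/y₁ = ½[√(1 + 8Fr₁²) − 1] = ½[√35.861 − 1] = 2.494.
y₂ = 2.494 × 0.5471 = 1.365 m.
E₁ = y₁ + V₁²/2g = 1.739 m. ΔE = (y₂ − y₁)³/(4y₁y₂) = 0.1829 m. ΔE/E₁ = 0.1829/1.739 = 0.105.

ΔE/E₁ = 0.105 (10.5%)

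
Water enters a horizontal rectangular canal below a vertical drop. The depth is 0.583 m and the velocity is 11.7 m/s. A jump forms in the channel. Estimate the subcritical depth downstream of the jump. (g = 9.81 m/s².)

y₂ = 3.75 m

Fr₁ = V₁/√(g·y₁) = 11.7/√(9.81×0.583) = 4.89.
Sequent-depth ratio: y₂/y₁ = ½[√(1 + 8Fr₁²) − 1] = ½[√192.5 − 1] = 6.44.
y₂ = 6.44 × 0.583 = 3.75 m.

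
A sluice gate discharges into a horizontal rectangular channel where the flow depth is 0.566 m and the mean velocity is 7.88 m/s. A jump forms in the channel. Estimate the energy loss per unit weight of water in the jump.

ΔE = 1.15 m

Fr₁ = V₁/√(g·y₁) = 7.88/√(9.81×0.566) = 3.34.
Bélanger equation: y₂/y₁ = ½[√(1 + 8Fr₁²) − 1] = ½[√90.47 − 1] = 4.26.
y₂ = 4.26 × 0.566 = 2.41 m.
q = V₁·y₁ = 7.88 × 0.566 = 4.46 m²/s. V₂ = q/y₂ = 4.46/2.41 = 1.85 m/s. E₁ = y₁ + V₁²/2g = 3.73 m; E₂ = y₂ + V₂²/2g = 2.58 m. ΔE = E₁ − E₂ = 1.15 m.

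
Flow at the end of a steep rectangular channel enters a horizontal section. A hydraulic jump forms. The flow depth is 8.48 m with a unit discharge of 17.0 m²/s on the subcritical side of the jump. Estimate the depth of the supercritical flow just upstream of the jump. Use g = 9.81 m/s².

V₂ = q/y₂ = 17.0/8.48 = 2.00 m/s; Fr₂ = V₂/√(g·y₂) = 0.220.
The Bélanger relation is symmetric: y₁/y₂ = ½[√(1 + 8Fr₂²) − 1] = ½[√1.386 − 1] = 0.0887.
y₁ = 0.0887 × 8.48 = 0.753 m.

y₁ = 0.753 m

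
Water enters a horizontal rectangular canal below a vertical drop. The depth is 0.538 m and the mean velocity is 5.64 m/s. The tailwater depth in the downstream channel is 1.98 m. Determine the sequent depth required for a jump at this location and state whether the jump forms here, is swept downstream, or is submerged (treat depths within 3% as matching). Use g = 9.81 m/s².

y₂ = 1.62 m; the jump is submerged

Fr₁ = V₁/√(g·y₁) = 5.64/√(9.81×0.538) = 2.46.
Bélanger equation: y₂/y₁ = ½[√(1 + 8Fr₁²) − 1] = ½[√49.22 − 1] = 3.01.
y₂ = 3.01 × 0.538 = 1.62 m.
Tailwater y_tw = 1.98 m: y_tw > y₂, so the jump is submerged.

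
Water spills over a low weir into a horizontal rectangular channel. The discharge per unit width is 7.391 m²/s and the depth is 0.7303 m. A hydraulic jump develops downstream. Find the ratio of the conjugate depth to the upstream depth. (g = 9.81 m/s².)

y₂/y₁ = 4.871

V₁ = q/y₁ = 7.391/0.7303 = 10.12 m/s. Fr₁ = V₁/√(g·y₁) = 10.12/√(9.81×0.7303) = 3.781.
Sequent-depth ratio: y₂/y₁ = ½[√(1 + 8Fr₁²) − 1] = ½[√115.37 − 1] = 4.871.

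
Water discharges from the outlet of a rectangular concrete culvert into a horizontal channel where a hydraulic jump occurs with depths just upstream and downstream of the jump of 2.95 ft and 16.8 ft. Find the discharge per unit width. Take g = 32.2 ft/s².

For a rectangular channel the momentum equation gives q² = ½·g·y₁·y₂·(y₁ + y₂) = ½×32.2×2.95×16.8×19.8 = 15759.
q = √15759 = 126 ft²/s.

q = 126 ft²/s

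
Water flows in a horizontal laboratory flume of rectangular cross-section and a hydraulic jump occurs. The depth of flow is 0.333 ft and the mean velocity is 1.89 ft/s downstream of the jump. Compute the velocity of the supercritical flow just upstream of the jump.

Fr₂ = V₂/√(g·y₂) = 1.89/√(32.2×0.333) = 0.577.
Applying the sequent-depth relation in reverse, y₁/y₂ = ½[√(1 + 8Fr₂²) − 1] = ½[√3.665 − 1] = 0.457.
y₁ = 0.457 × 0.333 = 0.152 ft.
V₁ = q/y₁ = 0.629/0.152 = 4.13 ft/s.

V₁ = 4.13 ft/s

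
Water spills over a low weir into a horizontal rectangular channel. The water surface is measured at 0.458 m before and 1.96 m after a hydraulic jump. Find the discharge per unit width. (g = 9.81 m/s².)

q = 3.26 m²/s

For a rectangular channel the momentum equation gives q² = ½·g·y₁·y₂·(y₁ + y₂) = ½×9.81×0.458×1.96×2.42 = 10.6.
q = √10.6 = 3.26 m²/s.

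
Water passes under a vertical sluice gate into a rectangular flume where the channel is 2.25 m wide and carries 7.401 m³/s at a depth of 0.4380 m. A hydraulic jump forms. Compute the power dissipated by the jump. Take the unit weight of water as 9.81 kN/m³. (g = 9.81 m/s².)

P = 83.04 kW

q = Q/b = 7.401/2.25 = 3.289 m²/s; V₁ = q/y₁ = 7.510 m/s. Fr₁ = V₁/√(g·y₁) = 3.623.
Bélanger equation: y₂/y₁ = ½[√(1 + 8Fr₁²) − 1] = ½[√106.01 − 1] = 4.648.
y₂ = 4.648 × 0.4380 = 2.036 m.
Head loss: ΔE = (y₂ − y₁)³/(4y₁y₂) = (2.036 − 0.4380)³/(4×0.4380×2.036) = 4.079/3.567 = 1.144 m.
P = γ·Q·ΔE = 9.81 × 7.401 × 1.144 = 83.04 kW.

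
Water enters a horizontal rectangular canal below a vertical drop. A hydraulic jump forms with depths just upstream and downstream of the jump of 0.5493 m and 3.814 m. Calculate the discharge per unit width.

q = 6.696 m²/s

For a rectangular channel the momentum equation gives q² = ½·g·y₁·y₂·(y₁ + y₂) = ½×9.81×0.5493×3.814×4.363 = 44.84.
q = √44.84 = 6.696 m²/s.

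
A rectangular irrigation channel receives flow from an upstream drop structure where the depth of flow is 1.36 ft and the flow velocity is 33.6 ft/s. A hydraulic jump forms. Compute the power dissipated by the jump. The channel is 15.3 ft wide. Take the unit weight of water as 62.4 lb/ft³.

P = 745 hp

Fr₁ = V₁/√(g·y₁) = 33.6/√(32.2×1.36) = 5.08.
Bélanger equation: y₂/y₁ = ½[√(1 + 8Fr₁²) − 1] = ½[√207.2 − 1] = 6.70.
y₂ = 6.70 × 1.36 = 9.11 ft.
q = V₁·y₁ = 33.6 × 1.36 = 45.7 ft²/s. V₂ = q/y₂ = 45.7/9.11 = 5.02 ft/s. E₁ = y₁ + V₁²/2g = 18.9 ft; E₂ = y₂ + V₂²/2g = 9.50 ft. ΔE = E₁ − E₂ = 9.39 ft.
Q = q·b = 45.7 × 15.3 = 699 cfs. P = γ·Q·ΔE/550 = 62.4 × 699 × 9.39 / 550 = 745 hp.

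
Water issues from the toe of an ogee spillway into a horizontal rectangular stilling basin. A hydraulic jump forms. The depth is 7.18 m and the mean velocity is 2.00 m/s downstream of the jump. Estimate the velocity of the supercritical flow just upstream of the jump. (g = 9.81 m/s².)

V₁ = 19.4 m/s

Fr₂ = V₂/√(g·y₂) = 2.00/√(9.81×7.18) = 0.238.
Applying the sequent-depth relation in reverse, y₁/y₂ = ½[√(1 + 8Fr₂²) − 1] = ½[√1.454 − 1] = 0.103.
y₁ = 0.103 × 7.18 = 0.739 m.
V₁ = q/y₁ = 14.4/0.739 = 19.4 m/s.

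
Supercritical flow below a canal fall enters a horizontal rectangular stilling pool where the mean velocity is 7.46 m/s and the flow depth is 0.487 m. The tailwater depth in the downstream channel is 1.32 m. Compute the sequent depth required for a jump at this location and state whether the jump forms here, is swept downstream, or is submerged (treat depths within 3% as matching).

Fr₁ = V₁/√(g·y₁) = 7.46/√(9.81×0.487) = 3.41.
Conjugate-depth relation: y₂/y₁ = ½[√(1 + 8Fr₁²) − 1] = ½[√94.19 − 1] = 4.35.
y₂ = 4.35 × 0.487 = 2.12 m.
Tailwater y_tw = 1.32 m: y_tw < y₂, so the jump is swept downstream.

y₂ = 2.12 m; the jump is swept downstream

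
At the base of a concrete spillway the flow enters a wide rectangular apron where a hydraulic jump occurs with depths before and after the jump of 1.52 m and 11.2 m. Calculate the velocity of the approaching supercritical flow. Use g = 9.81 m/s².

For a rectangular channel the momentum equation gives q² = ½·g·y₁·y₂·(y₁ + y₂) = ½×9.81×1.52×11.2×12.7 = 1062.
q = √1062 = 32.6 m²/s.
V₁ = q/y₁ = 32.6/1.52 = 21.4 m/s.

V₁ = 21.4 m/s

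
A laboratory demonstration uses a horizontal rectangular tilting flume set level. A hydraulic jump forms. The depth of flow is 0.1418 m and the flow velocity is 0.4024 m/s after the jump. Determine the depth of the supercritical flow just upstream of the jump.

Fr₂ = V₂/√(g·y₂) = 0.4024/√(9.81×0.1418) = 0.3412.
Applying the sequent-depth relation in reverse, y₁/y₂ = ½[√(1 + 8Fr₂²) − 1] = ½[√1.9312 − 1] = 0.1948.
y₁ = 0.1948 × 0.1418 = 0.02763 m.

y₁ = 0.02763 m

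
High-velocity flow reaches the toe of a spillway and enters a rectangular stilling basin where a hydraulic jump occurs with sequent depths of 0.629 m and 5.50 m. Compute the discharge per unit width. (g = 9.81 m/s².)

For a rectangular channel the momentum equation gives q² = ½·g·y₁·y₂·(y₁ + y₂) = ½×9.81×0.629×5.50×6.13 = 104.
q = √104 = 10.2 m²/s.

q = 10.2 m²/s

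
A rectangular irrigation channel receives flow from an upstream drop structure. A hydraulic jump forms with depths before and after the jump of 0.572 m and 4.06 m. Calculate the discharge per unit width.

For a rectangular channel the momentum equation gives q² = ½·g·y₁·y₂·(y₁ + y₂) = ½×9.81×0.572×4.06×4.63 = 52.8.
q = √52.8 = 7.26 m²/s.

q = 7.26 m²/s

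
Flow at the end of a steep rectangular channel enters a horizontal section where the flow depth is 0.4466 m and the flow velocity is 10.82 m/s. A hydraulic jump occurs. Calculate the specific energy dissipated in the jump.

Fr₁ = V₁/√(g·y₁) = 10.82/√(9.81×0.4466) = 5.169.
Bélanger equation: y₂/y₁ = ½[√(1 + 8Fr₁²) − 1] = ½[√214.77 − 1] = 6.828.
y₂ = 6.828 × 0.4466 = 3.049 m.
Head loss: ΔE = (y₂ − y₁)³/(4y₁y₂) = (3.049 − 0.4466)³/(4×0.4466×3.049) = 17.63/5.447 = 3.236 m.

ΔE = 3.236 m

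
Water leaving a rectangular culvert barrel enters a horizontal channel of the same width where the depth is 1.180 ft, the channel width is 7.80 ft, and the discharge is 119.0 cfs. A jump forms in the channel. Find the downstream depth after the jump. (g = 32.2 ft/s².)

y₂ = 2.960 ft

q = Q/b = 119.0/7.80 = 15.26 ft²/s; V₁ = q/y₁ = 12.93 ft/s. Fr₁ = V₁/√(g·y₁) = 2.097.
Bélanger equation: y₂/y₁ = ½[√(1 + 8Fr₁²) − 1] = ½[√36.196 − 1] = 2.508.
y₂ = 2.508 × 1.180 = 2.960 ft.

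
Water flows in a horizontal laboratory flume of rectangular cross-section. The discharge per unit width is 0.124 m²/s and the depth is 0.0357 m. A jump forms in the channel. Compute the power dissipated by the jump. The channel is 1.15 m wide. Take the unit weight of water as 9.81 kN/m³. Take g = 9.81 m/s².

V₁ = q/y₁ = 0.124/0.0357 = 3.47 m/s. Fr₁ = V₁/√(g·y₁) = 3.47/√(9.81×0.0357) = 5.87.
From the momentum equation for a rectangular channel, y₂/y₁ = ½[√(1 + 8Fr₁²) − 1] = ½[√276.6 − 1] = 7.82.
y₂ = 7.82 × 0.0357 = 0.279 m.
Head loss: ΔE = (y₂ − y₁)³/(4y₁y₂) = (0.279 − 0.0357)³/(4×0.0357×0.279) = 0.0144/0.0398 = 0.362 m.
Q = q·b = 0.124 × 1.15 = 0.143 m³/s. P = γ·Q·ΔE = 9.81 × 0.143 × 0.362 = 0.506 kW.

P = 0.506 kW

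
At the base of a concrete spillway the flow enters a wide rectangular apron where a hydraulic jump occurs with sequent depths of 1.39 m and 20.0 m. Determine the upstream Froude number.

Fr₁ = 10.5

For a rectangular channel the momentum equation gives q² = ½·g·y₁·y₂·(y₁ + y₂) = ½×9.81×1.39×20.0×21.4 = 2917.
q = √2917 = 54.0 m²/s.
V₁ = q/y₁ = 38.9 m/s; Fr₁ = V₁/√(g·y₁) = 10.5.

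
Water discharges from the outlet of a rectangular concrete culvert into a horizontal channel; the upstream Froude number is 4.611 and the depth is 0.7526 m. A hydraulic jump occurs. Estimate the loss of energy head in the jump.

ΔE = 3.988 m

Fr₁ = 4.611 (given).
Sequent-depth ratio: y₂/y₁ = ½[√(1 + 8Fr₁²) − 1] = ½[√171.09 − 1] = 6.040.
y₂ = 6.040 × 0.7526 = 4.546 m.
Head loss: ΔE = (y₂ − y₁)³/(4y₁y₂) = (4.546 − 0.7526)³/(4×0.7526×4.546) = 54.58/13.68 = 3.988 m.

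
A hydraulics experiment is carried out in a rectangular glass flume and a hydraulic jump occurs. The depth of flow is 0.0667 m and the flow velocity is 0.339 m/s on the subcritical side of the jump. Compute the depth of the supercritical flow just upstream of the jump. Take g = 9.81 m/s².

Fr₂ = V₂/√(g·y₂) = 0.339/√(9.81×0.0667) = 0.419.
From the momentum equation (using Fr₂), y₁/y₂ = ½[√(1 + 8Fr₂²) − 1] = ½[√2.405 − 1] = 0.275.
y₁ = 0.275 × 0.0667 = 0.0184 m.

y₁ = 0.0184 m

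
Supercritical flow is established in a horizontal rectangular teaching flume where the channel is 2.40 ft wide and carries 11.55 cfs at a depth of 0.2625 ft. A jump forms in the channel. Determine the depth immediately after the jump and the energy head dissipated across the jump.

q = Q/b = 11.55/2.40 = 4.813 ft²/s; V₁ = q/y₁ = 18.33 ft/s. Fr₁ = V₁/√(g·y₁) = 6.306.
Sequent-depth ratio: y₂/y₁ = ½[√(1 + 8Fr₁²) − 1] = ½[√319.12 − 1] = 8.432.
y₂ = 8.432 × 0.2625 = 2.213 ft.
V₂ = q/y₂ = 4.813/2.213 = 2.174 ft/s. E₁ = y₁ + V₁²/2g = 5.482 ft; E₂ = y₂ + V₂²/2g = 2.287 ft. ΔE = E₁ − E₂ = 3.195 ft.

y₂ = 2.213 ft; ΔE = 3.195 ft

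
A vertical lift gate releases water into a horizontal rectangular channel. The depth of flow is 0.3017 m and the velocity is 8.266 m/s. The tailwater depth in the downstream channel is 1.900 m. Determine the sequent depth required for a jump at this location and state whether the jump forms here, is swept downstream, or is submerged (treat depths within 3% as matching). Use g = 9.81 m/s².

Fr₁ = V₁/√(g·y₁) = 8.266/√(9.81×0.3017) = 4.805.
Bélanger equation: y₂/y₁ = ½[√(1 + 8Fr₁²) − 1] = ½[√185.69 − 1] = 6.313.
y₂ = 6.313 × 0.3017 = 1.905 m.
Tailwater y_tw = 1.900 m: y_tw ≈ y₂, so the jump forms here.

y₂ = 1.905 m; the jump forms here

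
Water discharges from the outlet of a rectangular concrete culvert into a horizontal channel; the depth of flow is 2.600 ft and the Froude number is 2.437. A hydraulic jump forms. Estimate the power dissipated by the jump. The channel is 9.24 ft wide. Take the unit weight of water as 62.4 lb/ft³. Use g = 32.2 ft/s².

P = 103.2 hp

Fr₁ = 2.437 (given).
Bélanger equation: y₂/y₁ = ½[√(1 + 8Fr₁²) − 1] = ½[√48.512 − 1] = 2.983.
y₂ = 2.983 × 2.600 = 7.755 ft.
V₁ = Fr₁·√(g·y₁) = 2.437×√(32.2×2.600) = 22.30 ft/s; q = V₁·y₁ = 57.98 ft²/s. V₂ = q/y₂ = 57.98/7.755 = 7.476 ft/s. E₁ = y₁ + V₁²/2g = 10.32 ft; E₂ = y₂ + V₂²/2g = 8.622 ft. ΔE = E₁ − E₂ = 1.698 ft.
Q = q·b = 57.98 × 9.24 = 535.7 cfs. P = γ·Q·ΔE/550 = 62.4 × 535.7 × 1.698 / 550 = 103.2 hp.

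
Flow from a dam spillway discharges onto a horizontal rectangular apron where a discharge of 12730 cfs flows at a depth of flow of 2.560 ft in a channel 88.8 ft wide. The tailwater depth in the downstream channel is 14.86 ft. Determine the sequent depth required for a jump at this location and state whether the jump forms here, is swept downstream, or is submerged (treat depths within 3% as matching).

q = Q/b = 12730/88.8 = 143.4 ft²/s; V₁ = q/y₁ = 56.00 ft/s. Fr₁ = V₁/√(g·y₁) = 6.168.
From the momentum equation for a rectangular channel, y₂/y₁ = ½[√(1 + 8Fr₁²) − 1] = ½[√305.33 − 1] = 8.237.
y₂ = 8.237 × 2.560 = 21.09 ft.
Tailwater y_tw = 14.86 ft: y_tw < y₂, so the jump is swept downstream.

y₂ = 21.09 ft; the jump is swept downstream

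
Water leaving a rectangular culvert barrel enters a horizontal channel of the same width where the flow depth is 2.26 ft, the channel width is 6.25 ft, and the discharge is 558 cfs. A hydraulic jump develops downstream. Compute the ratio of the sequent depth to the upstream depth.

q = Q/b = 558/6.25 = 89.3 ft²/s; V₁ = q/y₁ = 39.5 ft/s. Fr₁ = V₁/√(g·y₁) = 4.63.
By Bélanger, y₂/y₁ = ½[√(1 + 8Fr₁²) − 1] = ½[√172.6 − 1] = 6.07.

y₂/y₁ = 6.07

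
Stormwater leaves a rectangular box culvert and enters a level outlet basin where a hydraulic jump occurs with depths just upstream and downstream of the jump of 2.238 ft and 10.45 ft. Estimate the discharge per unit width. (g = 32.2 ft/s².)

q = 69.12 ft²/s

For a rectangular channel the momentum equation gives q² = ½·g·y₁·y₂·(y₁ + y₂) = ½×32.2×2.238×10.45×12.69 = 4777.
q = √4777 = 69.12 ft²/s.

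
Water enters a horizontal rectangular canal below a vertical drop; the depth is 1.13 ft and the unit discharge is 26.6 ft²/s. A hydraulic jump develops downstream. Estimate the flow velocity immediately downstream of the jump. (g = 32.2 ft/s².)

V₁ = q/y₁ = 26.6/1.13 = 23.5 ft/s. Fr₁ = V₁/√(g·y₁) = 23.5/√(32.2×1.13) = 3.90.
Bélanger equation: y₂/y₁ = ½[√(1 + 8Fr₁²) − 1] = ½[√122.8 − 1] = 5.04.
y₂ = 5.04 × 1.13 = 5.70 ft.
V₂ = q/y₂ = 26.6/5.70 = 4.67 ft/s.

V₂ = 4.67 ft/s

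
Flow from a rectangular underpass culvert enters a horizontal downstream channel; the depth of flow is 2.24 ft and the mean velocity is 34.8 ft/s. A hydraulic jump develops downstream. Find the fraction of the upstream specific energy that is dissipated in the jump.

Fr₁ = V₁/√(g·y₁) = 34.8/√(32.2×2.24) = 4.10.
By Bélanger, y₂/y₁ = ½[√(1 + 8Fr₁²) − 1] = ½[√135.3 − 1] = 5.32.
y₂ = 5.32 × 2.24 = 11.9 ft.
E₁ = y₁ + V₁²/2g = 21.0 ft. ΔE = (y₂ − y₁)³/(4y₁y₂) = 8.47 ft. ΔE/E₁ = 8.47/21.0 = 0.403.

ΔE/E₁ = 0.403 (40.3%)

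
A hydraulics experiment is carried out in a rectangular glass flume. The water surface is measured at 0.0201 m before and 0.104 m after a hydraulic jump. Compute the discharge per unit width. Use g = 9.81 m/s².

q = 0.0357 m²/s

For a rectangular channel the momentum equation gives q² = ½·g·y₁·y₂·(y₁ + y₂) = ½×9.81×0.0201×0.104×0.124 = 0.00127.
q = √0.00127 = 0.0357 m²/s.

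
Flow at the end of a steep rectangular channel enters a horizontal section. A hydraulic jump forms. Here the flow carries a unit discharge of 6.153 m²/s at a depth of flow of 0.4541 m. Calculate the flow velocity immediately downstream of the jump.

V₁ = q/y₁ = 6.153/0.4541 = 13.55 m/s. Fr₁ = V₁/√(g·y₁) = 13.55/√(9.81×0.4541) = 6.420.
Bélanger equation: y₂/y₁ = ½[√(1 + 8Fr₁²) − 1] = ½[√330.72 − 1] = 8.593.
y₂ = 8.593 × 0.4541 = 3.902 m.
V₂ = q/y₂ = 6.153/3.902 = 1.577 m/s.

V₂ = 1.577 m/s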